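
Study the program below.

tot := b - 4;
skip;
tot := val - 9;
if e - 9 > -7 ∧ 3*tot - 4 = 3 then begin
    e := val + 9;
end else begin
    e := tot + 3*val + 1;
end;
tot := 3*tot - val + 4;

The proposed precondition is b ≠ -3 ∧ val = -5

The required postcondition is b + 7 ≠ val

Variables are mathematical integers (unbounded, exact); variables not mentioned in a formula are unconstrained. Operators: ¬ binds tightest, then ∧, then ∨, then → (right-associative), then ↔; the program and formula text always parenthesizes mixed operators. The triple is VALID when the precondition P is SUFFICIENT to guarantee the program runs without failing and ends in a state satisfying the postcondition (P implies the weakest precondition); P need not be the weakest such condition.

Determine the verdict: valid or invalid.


Working backward. After the program, the postcondition b + 7 ≠ val must hold; in canonical form it is b ≠ val - 7.
Before tot := 3*tot - val + 4: b ≠ val - 7
Then branch requires b ≠ val - 7; else branch requires b ≠ val - 7.
Before the if: ((e > 2 ∧ 3*tot = 7) → b ≠ val - 7) ∧ ((¬(e > 2 ∧ 3*tot = 7)) → b ≠ val - 7)
Before tot := val - 9: ((e > 2 ∧ 3*val = 34) → b ≠ val - 7) ∧ ((¬(e > 2 ∧ 3*val = 34)) → b ≠ val - 7)
Before skip: ((e > 2 ∧ 3*val = 34) → b ≠ val - 7) ∧ ((¬(e > 2 ∧ 3*val = 34)) → b ≠ val - 7)
Before tot := b - 4: ((e > 2 ∧ 3*val = 34) → b ≠ val - 7) ∧ ((¬(e > 2 ∧ 3*val = 34)) → b ≠ val - 7)
The weakest precondition is ((e > 2 ∧ 3*val = 34) → b ≠ val - 7) ∧ ((¬(e > 2 ∧ 3*val = 34)) → b ≠ val - 7).
Check whether b ≠ -3 ∧ val = -5 implies it.
Countermodel: at the initial state b = -12, e = 0, val = -5, the precondition holds but the weakest precondition fails.
Answer: invalid


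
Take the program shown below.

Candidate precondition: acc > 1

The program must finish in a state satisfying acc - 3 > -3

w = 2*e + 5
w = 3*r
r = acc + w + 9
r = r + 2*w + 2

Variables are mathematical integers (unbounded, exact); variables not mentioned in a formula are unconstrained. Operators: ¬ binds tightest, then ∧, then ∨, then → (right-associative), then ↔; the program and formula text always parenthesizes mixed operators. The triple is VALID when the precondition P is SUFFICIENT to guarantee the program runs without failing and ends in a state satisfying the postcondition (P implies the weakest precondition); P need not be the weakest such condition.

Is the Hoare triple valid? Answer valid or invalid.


Working backward. After the program, the postcondition acc - 3 > -3 must hold; in canonical form it is acc > 0.
Before r := r + 2*w + 2: acc > 0
Before r := acc + w + 9: acc > 0
Before w := 3*r: acc > 0
Before w := 2*e + 5: acc > 0
The weakest precondition is acc > 0.
Check whether acc > 1 implies it.
Every state satisfying the precondition satisfies the weakest precondition: the implication holds.
Answer: valid


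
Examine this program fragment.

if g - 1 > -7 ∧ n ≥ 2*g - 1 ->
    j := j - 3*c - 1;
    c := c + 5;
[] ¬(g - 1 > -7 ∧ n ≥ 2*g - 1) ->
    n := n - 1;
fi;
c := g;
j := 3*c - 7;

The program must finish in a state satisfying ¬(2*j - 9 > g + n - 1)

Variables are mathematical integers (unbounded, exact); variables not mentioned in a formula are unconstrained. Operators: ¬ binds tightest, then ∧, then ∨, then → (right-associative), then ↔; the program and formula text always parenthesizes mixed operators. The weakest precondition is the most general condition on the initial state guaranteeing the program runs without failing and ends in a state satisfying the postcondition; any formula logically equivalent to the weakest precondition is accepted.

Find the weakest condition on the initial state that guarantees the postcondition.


Working backward. After the program, the postcondition ¬(2*j - 9 > g + n - 1) must hold; in canonical form it is ¬(2*j > g + n + 8).
Before j := 3*c - 7: ¬(6*c > g + n + 22)
Before c := g: ¬(5*g > n + 22)
Then branch requires ¬(5*g > n + 22); else branch requires ¬(5*g > n + 21).
Before the if: ((g > -6 ∧ n ≥ 2*g - 1) → (¬(5*g > n + 22))) ∧ ((¬(g > -6 ∧ n ≥ 2*g - 1)) → (¬(5*g > n + 21)))
Answer: WP = ((g > -6 ∧ n ≥ 2*g - 1) → (¬(5*g > n + 22))) ∧ ((¬(g > -6 ∧ n ≥ 2*g - 1)) → (¬(5*g > n + 21)))


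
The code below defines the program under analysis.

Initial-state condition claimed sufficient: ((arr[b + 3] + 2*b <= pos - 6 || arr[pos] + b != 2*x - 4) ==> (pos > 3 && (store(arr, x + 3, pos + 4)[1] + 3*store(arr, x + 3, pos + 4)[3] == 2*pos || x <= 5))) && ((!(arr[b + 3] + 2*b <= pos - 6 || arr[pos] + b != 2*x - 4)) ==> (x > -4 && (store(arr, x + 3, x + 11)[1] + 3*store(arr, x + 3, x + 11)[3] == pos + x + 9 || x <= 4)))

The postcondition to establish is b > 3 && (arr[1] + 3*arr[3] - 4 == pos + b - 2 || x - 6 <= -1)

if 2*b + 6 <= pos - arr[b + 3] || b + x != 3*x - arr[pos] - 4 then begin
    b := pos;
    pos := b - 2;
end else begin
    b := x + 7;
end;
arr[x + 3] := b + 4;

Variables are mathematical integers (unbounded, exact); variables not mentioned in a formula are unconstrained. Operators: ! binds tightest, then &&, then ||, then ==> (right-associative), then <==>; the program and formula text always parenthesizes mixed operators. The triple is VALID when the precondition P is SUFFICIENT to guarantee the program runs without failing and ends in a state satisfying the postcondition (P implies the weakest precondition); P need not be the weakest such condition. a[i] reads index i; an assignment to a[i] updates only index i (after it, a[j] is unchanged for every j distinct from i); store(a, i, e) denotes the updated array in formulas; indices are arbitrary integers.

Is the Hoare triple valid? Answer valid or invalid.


Working backward. After the program, the postcondition b > 3 && (arr[1] + 3*arr[3] - 4 == pos + b - 2 || x - 6 <= -1) must hold; in canonical form it is b > 3 && (arr[1] + 3*arr[3] == b + pos + 2 || x <= 5).
Before arr[x + 3] := b + 4: b > 3 && (store(arr, x + 3, b + 4)[1] + 3*store(arr, x + 3, b + 4)[3] == b + pos + 2 || x <= 5)
Then branch requires pos > 3 && (store(arr, x + 3, pos + 4)[1] + 3*store(arr, x + 3, pos + 4)[3] == 2*pos || x <= 5); else branch requires x > -4 && (store(arr, x + 3, x + 11)[1] + 3*store(arr, x + 3, x + 11)[3] == pos + x + 9 || x <= 5).
Before the if: ((arr[b + 3] + 2*b <= pos - 6 || arr[pos] + b != 2*x - 4) ==> (pos > 3 && (store(arr, x + 3, pos + 4)[1] + 3*store(arr, x + 3, pos + 4)[3] == 2*pos || x <= 5))) && ((!(arr[b + 3] + 2*b <= pos - 6 || arr[pos] + b != 2*x - 4)) ==> (x > -4 && (store(arr, x + 3, x + 11)[1] + 3*store(arr, x + 3, x + 11)[3] == pos + x + 9 || x <= 5)))
The weakest precondition is ((arr[b + 3] + 2*b <= pos - 6 || arr[pos] + b != 2*x - 4) ==> (pos > 3 && (store(arr, x + 3, pos + 4)[1] + 3*store(arr, x + 3, pos + 4)[3] == 2*pos || x <= 5))) && ((!(arr[b + 3] + 2*b <= pos - 6 || arr[pos] + b != 2*x - 4)) ==> (x > -4 && (store(arr, x + 3, x + 11)[1] + 3*store(arr, x + 3, x + 11)[3] == pos + x + 9 || x <= 5))).
Check whether ((arr[b + 3] + 2*b <= pos - 6 || arr[pos] + b != 2*x - 4) ==> (pos > 3 && (store(arr, x + 3, pos + 4)[1] + 3*store(arr, x + 3, pos + 4)[3] == 2*pos || x <= 5))) && ((!(arr[b + 3] + 2*b <= pos - 6 || arr[pos] + b != 2*x - 4)) ==> (x > -4 && (store(arr, x + 3, x + 11)[1] + 3*store(arr, x + 3, x + 11)[3] == pos + x + 9 || x <= 4))) implies it.
Every state satisfying the precondition satisfies the weakest precondition: the implication holds.
Answer: valid


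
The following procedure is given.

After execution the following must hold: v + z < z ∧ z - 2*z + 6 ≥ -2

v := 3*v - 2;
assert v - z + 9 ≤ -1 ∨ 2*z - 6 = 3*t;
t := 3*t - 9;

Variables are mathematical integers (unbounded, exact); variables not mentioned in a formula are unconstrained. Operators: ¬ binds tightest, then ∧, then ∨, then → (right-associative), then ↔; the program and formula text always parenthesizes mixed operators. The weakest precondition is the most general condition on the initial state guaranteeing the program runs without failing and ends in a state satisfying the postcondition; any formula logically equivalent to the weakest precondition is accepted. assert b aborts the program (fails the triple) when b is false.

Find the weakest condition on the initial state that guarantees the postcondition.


Working backward. After the program, the postcondition v + z < z ∧ z - 2*z + 6 ≥ -2 must hold; in canonical form it is v < 0 ∧ z ≤ 8.
Before t := 3*t - 9: v < 0 ∧ z ≤ 8
Before assert v - z + 9 ≤ -1 ∨ 2*z - 6 = 3*t: (v ≤ z - 10 ∨ 2*z = 3*t + 6) ∧ v < 0 ∧ z ≤ 8
Before v := 3*v - 2: (3*v ≤ z - 8 ∨ 2*z = 3*t + 6) ∧ 3*v < 2 ∧ z ≤ 8
Answer: WP = (3*v ≤ z - 8 ∨ 2*z = 3*t + 6) ∧ 3*v < 2 ∧ z ≤ 8


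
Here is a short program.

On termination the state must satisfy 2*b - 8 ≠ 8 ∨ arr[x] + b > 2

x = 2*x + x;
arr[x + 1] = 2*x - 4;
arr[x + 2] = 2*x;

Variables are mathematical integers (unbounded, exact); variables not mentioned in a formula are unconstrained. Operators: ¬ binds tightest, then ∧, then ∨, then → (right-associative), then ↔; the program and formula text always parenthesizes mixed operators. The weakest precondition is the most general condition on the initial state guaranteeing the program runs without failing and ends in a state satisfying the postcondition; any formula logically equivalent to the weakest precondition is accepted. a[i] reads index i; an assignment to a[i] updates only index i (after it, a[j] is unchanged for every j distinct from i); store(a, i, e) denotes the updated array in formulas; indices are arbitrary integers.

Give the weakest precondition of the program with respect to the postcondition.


Working backward. After the program, the postcondition 2*b - 8 ≠ 8 ∨ arr[x] + b > 2 must hold; in canonical form it is 2*b ≠ 16 ∨ arr[x] + b > 2.
Before arr[x + 2] := 2*x: 2*b ≠ 16 ∨ store(arr, x + 2, 2*x)[x] + b > 2
Before arr[x + 1] := 2*x - 4: 2*b ≠ 16 ∨ store(store(arr, x + 1, 2*x - 4), x + 2, 2*x)[x] + b > 2
Before x := 2*x + x: 2*b ≠ 16 ∨ store(store(arr, 3*x + 1, 6*x - 4), 3*x + 2, 6*x)[3*x] + b > 2
Answer: WP = 2*b ≠ 16 ∨ store(store(arr, 3*x + 1, 6*x - 4), 3*x + 2, 6*x)[3*x] + b > 2


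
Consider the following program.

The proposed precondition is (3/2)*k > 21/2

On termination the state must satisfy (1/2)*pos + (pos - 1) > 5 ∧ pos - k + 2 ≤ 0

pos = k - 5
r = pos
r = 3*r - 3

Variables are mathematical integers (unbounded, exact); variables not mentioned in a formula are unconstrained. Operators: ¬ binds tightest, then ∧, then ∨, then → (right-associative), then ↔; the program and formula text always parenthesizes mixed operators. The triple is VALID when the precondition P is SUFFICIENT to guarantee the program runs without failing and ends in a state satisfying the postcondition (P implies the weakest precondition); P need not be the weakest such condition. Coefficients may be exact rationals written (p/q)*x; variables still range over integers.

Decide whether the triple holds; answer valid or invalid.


Working backward. After the program, the postcondition (1/2)*pos + (pos - 1) > 5 ∧ pos - k + 2 ≤ 0 must hold; in canonical form it is (3/2)*pos > 6 ∧ pos ≤ k - 2.
Before r := 3*r - 3: (3/2)*pos > 6 ∧ pos ≤ k - 2
Before r := pos: (3/2)*pos > 6 ∧ pos ≤ k - 2
Before pos := k - 5: (3/2)*k > 27/2
The weakest precondition is (3/2)*k > 27/2.
Check whether (3/2)*k > 21/2 implies it.
Countermodel: at the initial state k = 8, the precondition holds but the weakest precondition fails.
Answer: invalid


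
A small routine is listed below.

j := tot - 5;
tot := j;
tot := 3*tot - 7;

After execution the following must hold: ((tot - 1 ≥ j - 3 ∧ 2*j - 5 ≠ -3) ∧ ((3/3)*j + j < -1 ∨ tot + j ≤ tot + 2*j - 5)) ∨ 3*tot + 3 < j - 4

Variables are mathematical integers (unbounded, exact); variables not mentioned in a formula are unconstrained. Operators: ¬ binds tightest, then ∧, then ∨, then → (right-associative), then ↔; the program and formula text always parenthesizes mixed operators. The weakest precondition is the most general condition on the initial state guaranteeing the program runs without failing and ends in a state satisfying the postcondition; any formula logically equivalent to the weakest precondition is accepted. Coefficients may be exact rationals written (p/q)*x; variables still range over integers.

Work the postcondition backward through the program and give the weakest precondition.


Working backward. After the program, the postcondition ((tot - 1 ≥ j - 3 ∧ 2*j - 5 ≠ -3) ∧ ((3/3)*j + j < -1 ∨ tot + j ≤ tot + 2*j - 5)) ∨ 3*tot + 3 < j - 4 must hold; in canonical form it is (tot ≥ j - 2 ∧ 2*j ≠ 2 ∧ (2*j < -1 ∨ j ≥ 5)) ∨ 3*tot < j - 7.
Before tot := 3*tot - 7: (3*tot ≥ j + 5 ∧ 2*j ≠ 2 ∧ (2*j < -1 ∨ j ≥ 5)) ∨ 9*tot < j + 14
Before tot := j: (2*j ≥ 5 ∧ 2*j ≠ 2 ∧ (2*j < -1 ∨ j ≥ 5)) ∨ 8*j < 14
Before j := tot - 5: (2*tot ≥ 15 ∧ 2*tot ≠ 12 ∧ (2*tot < 9 ∨ tot ≥ 10)) ∨ 8*tot < 54
Answer: WP = (2*tot ≥ 15 ∧ 2*tot ≠ 12 ∧ (2*tot < 9 ∨ tot ≥ 10)) ∨ 8*tot < 54


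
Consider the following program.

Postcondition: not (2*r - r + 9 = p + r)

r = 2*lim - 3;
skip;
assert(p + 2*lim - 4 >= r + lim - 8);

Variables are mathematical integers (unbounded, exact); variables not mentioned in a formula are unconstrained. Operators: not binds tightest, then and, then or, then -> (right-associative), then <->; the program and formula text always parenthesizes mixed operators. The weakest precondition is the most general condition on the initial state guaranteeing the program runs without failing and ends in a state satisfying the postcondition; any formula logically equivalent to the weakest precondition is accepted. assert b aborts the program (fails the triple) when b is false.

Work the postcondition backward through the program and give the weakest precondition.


Working backward. After the program, the postcondition not (2*r - r + 9 = p + r) must hold; in canonical form it is not (p = 9).
Before assert p + 2*lim - 4 >= r + lim - 8: lim + p >= r - 4 and (not (p = 9))
Before skip: lim + p >= r - 4 and (not (p = 9))
Before r := 2*lim - 3: p >= lim - 7 and (not (p = 9))
Answer: WP = p >= lim - 7 and (not (p = 9))


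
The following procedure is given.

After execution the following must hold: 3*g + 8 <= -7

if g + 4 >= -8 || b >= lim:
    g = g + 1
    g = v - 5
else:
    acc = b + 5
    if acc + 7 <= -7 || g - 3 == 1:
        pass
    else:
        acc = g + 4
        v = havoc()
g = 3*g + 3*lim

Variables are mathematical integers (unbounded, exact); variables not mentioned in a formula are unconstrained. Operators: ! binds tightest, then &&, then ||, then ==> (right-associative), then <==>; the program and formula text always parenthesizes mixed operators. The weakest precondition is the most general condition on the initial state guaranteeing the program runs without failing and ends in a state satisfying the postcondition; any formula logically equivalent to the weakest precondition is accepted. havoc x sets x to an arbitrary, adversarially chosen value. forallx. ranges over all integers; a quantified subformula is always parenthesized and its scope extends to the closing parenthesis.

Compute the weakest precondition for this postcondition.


Working backward. After the program, the postcondition 3*g + 8 <= -7 must hold; in canonical form it is 3*g <= -15.
Before g := 3*g + 3*lim: 9*g + 9*lim <= -15
Then branch requires 9*lim + 9*v <= 30; else branch requires ((b <= -19 || g == 4) ==> 9*g + 9*lim <= -15) && ((!(b <= -19 || g == 4)) ==> 9*g + 9*lim <= -15).
Before the if: ((g >= -12 || b >= lim) ==> 9*lim + 9*v <= 30) && ((!(g >= -12 || b >= lim)) ==> (((b <= -19 || g == 4) ==> 9*g + 9*lim <= -15) && ((!(b <= -19 || g == 4)) ==> 9*g + 9*lim <= -15)))
Answer: WP = ((g >= -12 || b >= lim) ==> 9*lim + 9*v <= 30) && ((!(g >= -12 || b >= lim)) ==> (((b <= -19 || g == 4) ==> 9*g + 9*lim <= -15) && ((!(b <= -19 || g == 4)) ==> 9*g + 9*lim <= -15)))


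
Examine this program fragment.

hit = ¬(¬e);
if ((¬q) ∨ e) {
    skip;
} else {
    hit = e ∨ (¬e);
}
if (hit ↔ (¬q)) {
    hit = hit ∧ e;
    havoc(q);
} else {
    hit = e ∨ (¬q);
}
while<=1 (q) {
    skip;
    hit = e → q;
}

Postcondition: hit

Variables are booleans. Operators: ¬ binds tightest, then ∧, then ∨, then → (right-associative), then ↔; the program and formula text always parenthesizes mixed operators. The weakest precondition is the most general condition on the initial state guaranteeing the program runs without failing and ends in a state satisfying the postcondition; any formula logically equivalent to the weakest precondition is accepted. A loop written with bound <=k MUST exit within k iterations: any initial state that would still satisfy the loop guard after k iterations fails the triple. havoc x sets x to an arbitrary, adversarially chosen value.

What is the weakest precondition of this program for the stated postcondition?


Working backward. After the program, hit must hold.
Before the loop (bound <=1), unroll the exhaustion recursion (WP_0 = exit-now case; WP_j = one more guarded iteration, up to j = 1):
  WP_0: (¬q) ∧ hit
  WP_1: (q → ((¬q) ∧ (e → q))) ∧ ((¬q) → hit)
So before the loop: (q → ((¬q) ∧ (e → q))) ∧ ((¬q) → hit)
Then branch requires false; else branch requires (q → ((¬q) ∧ (e → q))) ∧ ((¬q) → (e ∨ (¬q))).
Before the if: (¬(hit ↔ (¬q))) ∧ ((¬(hit ↔ (¬q))) → ((q → ((¬q) ∧ (e → q))) ∧ ((¬q) → (e ∨ (¬q)))))
Then branch requires (¬(hit ↔ (¬q))) ∧ ((¬(hit ↔ (¬q))) → ((q → ((¬q) ∧ (e → q))) ∧ ((¬q) → (e ∨ (¬q))))); else branch requires q ∧ (q → ((q → ((¬q) ∧ (e → q))) ∧ ((¬q) → (e ∨ (¬q))))).
Before the if: (((¬q) ∨ e) → ((¬(hit ↔ (¬q))) ∧ ((¬(hit ↔ (¬q))) → ((q → ((¬q) ∧ (e → q))) ∧ ((¬q) → (e ∨ (¬q))))))) ∧ ((¬((¬q) ∨ e)) → (q ∧ (q → ((q → ((¬q) ∧ (e → q))) ∧ ((¬q) → (e ∨ (¬q)))))))
Before hit := ¬(¬e): (((¬q) ∨ e) → ((¬(e ↔ (¬q))) ∧ ((¬(e ↔ (¬q))) → ((q → ((¬q) ∧ (e → q))) ∧ ((¬q) → (e ∨ (¬q))))))) ∧ ((¬((¬q) ∨ e)) → (q ∧ (q → ((q → ((¬q) ∧ (e → q))) ∧ ((¬q) → (e ∨ (¬q)))))))
Answer: WP = (((¬q) ∨ e) → ((¬(e ↔ (¬q))) ∧ ((¬(e ↔ (¬q))) → ((q → ((¬q) ∧ (e → q))) ∧ ((¬q) → (e ∨ (¬q))))))) ∧ ((¬((¬q) ∨ e)) → (q ∧ (q → ((q → ((¬q) ∧ (e → q))) ∧ ((¬q) → (e ∨ (¬q)))))))


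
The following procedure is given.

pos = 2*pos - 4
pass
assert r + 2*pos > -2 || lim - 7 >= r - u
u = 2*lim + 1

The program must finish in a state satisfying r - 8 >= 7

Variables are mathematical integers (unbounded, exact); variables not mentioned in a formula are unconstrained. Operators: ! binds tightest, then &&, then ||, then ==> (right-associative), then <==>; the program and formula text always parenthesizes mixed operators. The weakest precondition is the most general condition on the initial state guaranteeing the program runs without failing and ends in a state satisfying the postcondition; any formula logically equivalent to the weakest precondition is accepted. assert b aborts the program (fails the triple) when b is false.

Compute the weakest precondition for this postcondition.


Working backward. After the program, the postcondition r - 8 >= 7 must hold; in canonical form it is r >= 15.
Before u := 2*lim + 1: r >= 15
Before assert r + 2*pos > -2 || lim - 7 >= r - u: (2*pos + r > -2 || lim + u >= r + 7) && r >= 15
Before skip: (2*pos + r > -2 || lim + u >= r + 7) && r >= 15
Before pos := 2*pos - 4: (4*pos + r > 6 || lim + u >= r + 7) && r >= 15
Answer: WP = (4*pos + r > 6 || lim + u >= r + 7) && r >= 15


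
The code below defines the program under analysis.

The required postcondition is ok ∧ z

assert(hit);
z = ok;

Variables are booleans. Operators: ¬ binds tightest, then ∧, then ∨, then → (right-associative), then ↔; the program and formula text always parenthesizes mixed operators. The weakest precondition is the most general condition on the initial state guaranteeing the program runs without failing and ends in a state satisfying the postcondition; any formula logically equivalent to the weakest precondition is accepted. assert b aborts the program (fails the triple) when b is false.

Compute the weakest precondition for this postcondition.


Working backward. After the program, ok ∧ z must hold.
Before z := ok: ok
Before assert hit: hit ∧ ok
Answer: WP = hit ∧ ok


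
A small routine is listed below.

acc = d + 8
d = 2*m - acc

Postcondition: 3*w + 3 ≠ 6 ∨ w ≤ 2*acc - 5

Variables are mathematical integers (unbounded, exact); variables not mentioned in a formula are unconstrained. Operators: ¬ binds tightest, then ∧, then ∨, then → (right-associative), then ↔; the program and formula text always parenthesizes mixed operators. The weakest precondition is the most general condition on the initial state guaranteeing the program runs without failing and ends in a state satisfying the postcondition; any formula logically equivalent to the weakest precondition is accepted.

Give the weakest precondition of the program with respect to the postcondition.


Working backward. After the program, the postcondition 3*w + 3 ≠ 6 ∨ w ≤ 2*acc - 5 must hold; in canonical form it is 3*w ≠ 3 ∨ w ≤ 2*acc - 5.
Before d := 2*m - acc: 3*w ≠ 3 ∨ w ≤ 2*acc - 5
Before acc := d + 8: 3*w ≠ 3 ∨ w ≤ 2*d + 11
Answer: WP = 3*w ≠ 3 ∨ w ≤ 2*d + 11


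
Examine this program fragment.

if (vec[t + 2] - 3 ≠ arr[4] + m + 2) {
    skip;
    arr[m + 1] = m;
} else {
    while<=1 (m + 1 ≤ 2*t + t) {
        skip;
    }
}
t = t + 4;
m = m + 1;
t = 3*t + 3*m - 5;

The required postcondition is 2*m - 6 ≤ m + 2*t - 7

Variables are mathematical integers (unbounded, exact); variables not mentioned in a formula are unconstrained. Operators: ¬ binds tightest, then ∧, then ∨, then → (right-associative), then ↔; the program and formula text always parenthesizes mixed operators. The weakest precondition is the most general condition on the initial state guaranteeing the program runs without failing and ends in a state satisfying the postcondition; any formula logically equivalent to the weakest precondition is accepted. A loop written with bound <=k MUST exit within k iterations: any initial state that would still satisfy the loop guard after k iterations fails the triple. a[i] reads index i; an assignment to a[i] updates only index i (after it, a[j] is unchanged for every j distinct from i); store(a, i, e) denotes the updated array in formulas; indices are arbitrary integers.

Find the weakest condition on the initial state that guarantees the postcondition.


Working backward. After the program, the postcondition 2*m - 6 ≤ m + 2*t - 7 must hold; in canonical form it is m ≤ 2*t - 1.
Before t := 3*t + 3*m - 5: 5*m + 6*t ≥ 11
Before m := m + 1: 5*m + 6*t ≥ 6
Before t := t + 4: 5*m + 6*t ≥ -18
Then branch requires 5*m + 6*t ≥ -18; else branch requires (m ≤ 3*t - 1 → ((¬(m ≤ 3*t - 1)) ∧ 5*m + 6*t ≥ -18)) ∧ ((¬(m ≤ 3*t - 1)) → 5*m + 6*t ≥ -18).
Before the if: (vec[t + 2] ≠ arr[4] + m + 5 → 5*m + 6*t ≥ -18) ∧ ((¬(vec[t + 2] ≠ arr[4] + m + 5)) → ((m ≤ 3*t - 1 → ((¬(m ≤ 3*t - 1)) ∧ 5*m + 6*t ≥ -18)) ∧ ((¬(m ≤ 3*t - 1)) → 5*m + 6*t ≥ -18)))
Answer: WP = (vec[t + 2] ≠ arr[4] + m + 5 → 5*m + 6*t ≥ -18) ∧ ((¬(vec[t + 2] ≠ arr[4] + m + 5)) → ((m ≤ 3*t - 1 → ((¬(m ≤ 3*t - 1)) ∧ 5*m + 6*t ≥ -18)) ∧ ((¬(m ≤ 3*t - 1)) → 5*m + 6*t ≥ -18)))


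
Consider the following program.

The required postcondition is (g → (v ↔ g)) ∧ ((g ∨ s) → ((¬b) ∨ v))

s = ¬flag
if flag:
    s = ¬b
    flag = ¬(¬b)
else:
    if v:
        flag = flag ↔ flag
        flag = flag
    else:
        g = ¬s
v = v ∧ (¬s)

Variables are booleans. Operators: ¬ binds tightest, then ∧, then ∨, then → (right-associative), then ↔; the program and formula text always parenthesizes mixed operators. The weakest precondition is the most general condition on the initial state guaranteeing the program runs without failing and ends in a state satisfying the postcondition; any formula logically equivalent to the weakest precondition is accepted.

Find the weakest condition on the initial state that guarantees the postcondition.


Working backward. After the program, (g → (v ↔ g)) ∧ ((g ∨ s) → ((¬b) ∨ v)) must hold.
Before v := v ∧ (¬s): (g → ((v ∧ (¬s)) ↔ g)) ∧ ((g ∨ s) → ((¬b) ∨ (v ∧ (¬s))))
Then branch requires (g → ((v ∧ b) ↔ g)) ∧ ((g ∨ (¬b)) → ((¬b) ∨ (v ∧ b))); else branch requires (v → ((g → ((v ∧ (¬s)) ↔ g)) ∧ ((g ∨ s) → ((¬b) ∨ (v ∧ (¬s)))))) ∧ ((¬v) → (((¬s) → ((v ∧ (¬s)) ↔ (¬s))) ∧ ((¬b) ∨ (v ∧ (¬s))))).
Before the if: (flag → ((g → ((v ∧ b) ↔ g)) ∧ ((g ∨ (¬b)) → ((¬b) ∨ (v ∧ b))))) ∧ ((¬flag) → ((v → ((g → ((v ∧ (¬s)) ↔ g)) ∧ ((g ∨ s) → ((¬b) ∨ (v ∧ (¬s)))))) ∧ ((¬v) → (((¬s) → ((v ∧ (¬s)) ↔ (¬s))) ∧ ((¬b) ∨ (v ∧ (¬s)))))))
Before s := ¬flag: (flag → ((g → ((v ∧ b) ↔ g)) ∧ ((g ∨ (¬b)) → ((¬b) ∨ (v ∧ b))))) ∧ ((¬flag) → ((v → ((g → ((v ∧ flag) ↔ g)) ∧ ((g ∨ (¬flag)) → ((¬b) ∨ (v ∧ flag))))) ∧ ((¬v) → ((flag → ((v ∧ flag) ↔ flag)) ∧ ((¬b) ∨ (v ∧ flag))))))
Answer: WP = (flag → ((g → ((v ∧ b) ↔ g)) ∧ ((g ∨ (¬b)) → ((¬b) ∨ (v ∧ b))))) ∧ ((¬flag) → ((v → ((g → ((v ∧ flag) ↔ g)) ∧ ((g ∨ (¬flag)) → ((¬b) ∨ (v ∧ flag))))) ∧ ((¬v) → ((flag → ((v ∧ flag) ↔ flag)) ∧ ((¬b) ∨ (v ∧ flag))))))


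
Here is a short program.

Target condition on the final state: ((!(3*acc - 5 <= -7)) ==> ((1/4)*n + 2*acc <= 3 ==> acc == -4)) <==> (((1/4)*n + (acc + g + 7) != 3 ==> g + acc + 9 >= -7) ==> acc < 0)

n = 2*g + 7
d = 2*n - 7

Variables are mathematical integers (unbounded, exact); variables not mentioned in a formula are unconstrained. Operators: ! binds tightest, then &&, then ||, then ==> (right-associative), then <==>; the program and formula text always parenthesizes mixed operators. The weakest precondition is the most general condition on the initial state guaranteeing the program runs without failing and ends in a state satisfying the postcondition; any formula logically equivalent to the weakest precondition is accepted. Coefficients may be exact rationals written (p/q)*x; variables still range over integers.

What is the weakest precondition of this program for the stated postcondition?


Working backward. After the program, the postcondition ((!(3*acc - 5 <= -7)) ==> ((1/4)*n + 2*acc <= 3 ==> acc == -4)) <==> (((1/4)*n + (acc + g + 7) != 3 ==> g + acc + 9 >= -7) ==> acc < 0) must hold; in canonical form it is ((!(3*acc <= -2)) ==> (2*acc + (1/4)*n <= 3 ==> acc == -4)) <==> ((acc + g + (1/4)*n != -4 ==> acc + g >= -16) ==> acc < 0).
Before d := 2*n - 7: ((!(3*acc <= -2)) ==> (2*acc + (1/4)*n <= 3 ==> acc == -4)) <==> ((acc + g + (1/4)*n != -4 ==> acc + g >= -16) ==> acc < 0)
Before n := 2*g + 7: ((!(3*acc <= -2)) ==> (2*acc + (1/2)*g <= 5/4 ==> acc == -4)) <==> ((acc + (3/2)*g != -23/4 ==> acc + g >= -16) ==> acc < 0)
Answer: WP = ((!(3*acc <= -2)) ==> (2*acc + (1/2)*g <= 5/4 ==> acc == -4)) <==> ((acc + (3/2)*g != -23/4 ==> acc + g >= -16) ==> acc < 0)


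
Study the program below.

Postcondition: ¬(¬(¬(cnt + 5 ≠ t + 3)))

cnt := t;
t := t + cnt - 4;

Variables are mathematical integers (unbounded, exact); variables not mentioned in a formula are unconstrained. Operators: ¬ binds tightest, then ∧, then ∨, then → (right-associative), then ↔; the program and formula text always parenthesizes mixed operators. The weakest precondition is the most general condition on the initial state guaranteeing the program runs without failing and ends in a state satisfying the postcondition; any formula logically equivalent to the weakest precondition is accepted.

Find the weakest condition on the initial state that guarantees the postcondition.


Working backward. After the program, the postcondition ¬(¬(¬(cnt + 5 ≠ t + 3))) must hold; in canonical form it is ¬(cnt ≠ t - 2).
Before t := t + cnt - 4: ¬(t ≠ 6)
Before cnt := t: ¬(t ≠ 6)
Answer: WP = ¬(t ≠ 6)


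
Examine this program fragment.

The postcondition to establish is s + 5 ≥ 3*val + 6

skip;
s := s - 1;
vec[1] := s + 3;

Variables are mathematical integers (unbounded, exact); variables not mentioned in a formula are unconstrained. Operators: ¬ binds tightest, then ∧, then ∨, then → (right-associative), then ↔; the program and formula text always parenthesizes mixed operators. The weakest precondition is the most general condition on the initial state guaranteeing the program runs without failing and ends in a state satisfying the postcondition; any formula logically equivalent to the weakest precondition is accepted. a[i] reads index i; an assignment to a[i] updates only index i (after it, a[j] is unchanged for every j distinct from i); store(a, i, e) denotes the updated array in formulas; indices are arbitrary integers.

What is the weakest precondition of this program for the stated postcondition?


Working backward. After the program, the postcondition s + 5 ≥ 3*val + 6 must hold; in canonical form it is s ≥ 3*val + 1.
Before vec[1] := s + 3: s ≥ 3*val + 1
Before s := s - 1: s ≥ 3*val + 2
Before skip: s ≥ 3*val + 2
Answer: WP = s ≥ 3*val + 2


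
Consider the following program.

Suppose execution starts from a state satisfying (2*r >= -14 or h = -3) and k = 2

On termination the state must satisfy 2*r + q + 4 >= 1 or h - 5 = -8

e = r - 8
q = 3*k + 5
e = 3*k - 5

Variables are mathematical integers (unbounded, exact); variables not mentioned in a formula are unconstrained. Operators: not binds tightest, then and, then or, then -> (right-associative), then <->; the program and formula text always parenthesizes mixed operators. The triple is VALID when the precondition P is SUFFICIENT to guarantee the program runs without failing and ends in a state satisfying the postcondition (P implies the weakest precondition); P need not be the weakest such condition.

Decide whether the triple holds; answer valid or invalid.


Working backward. After the program, the postcondition 2*r + q + 4 >= 1 or h - 5 = -8 must hold; in canonical form it is q + 2*r >= -3 or h = -3.
Before e := 3*k - 5: q + 2*r >= -3 or h = -3
Before q := 3*k + 5: 3*k + 2*r >= -8 or h = -3
Before e := r - 8: 3*k + 2*r >= -8 or h = -3
The weakest precondition is 3*k + 2*r >= -8 or h = -3.
Check whether (2*r >= -14 or h = -3) and k = 2 implies it.
Every state satisfying the precondition satisfies the weakest precondition: the implication holds.
Answer: valid


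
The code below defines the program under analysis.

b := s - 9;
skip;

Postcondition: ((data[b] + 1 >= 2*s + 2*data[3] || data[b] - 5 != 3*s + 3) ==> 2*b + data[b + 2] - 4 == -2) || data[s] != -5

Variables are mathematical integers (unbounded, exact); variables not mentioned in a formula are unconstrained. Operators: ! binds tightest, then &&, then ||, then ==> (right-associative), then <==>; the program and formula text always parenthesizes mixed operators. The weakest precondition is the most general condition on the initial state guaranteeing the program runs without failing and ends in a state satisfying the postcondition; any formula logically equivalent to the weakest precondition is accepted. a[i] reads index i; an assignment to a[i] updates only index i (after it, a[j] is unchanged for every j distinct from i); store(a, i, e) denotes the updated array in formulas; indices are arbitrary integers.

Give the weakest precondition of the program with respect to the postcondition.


Working backward. After the program, the postcondition ((data[b] + 1 >= 2*s + 2*data[3] || data[b] - 5 != 3*s + 3) ==> 2*b + data[b + 2] - 4 == -2) || data[s] != -5 must hold; in canonical form it is ((data[b] >= 2*data[3] + 2*s - 1 || data[b] != 3*s + 8) ==> data[b + 2] + 2*b == 2) || data[s] != -5.
Before skip: ((data[b] >= 2*data[3] + 2*s - 1 || data[b] != 3*s + 8) ==> data[b + 2] + 2*b == 2) || data[s] != -5
Before b := s - 9: ((data[s - 9] >= 2*data[3] + 2*s - 1 || data[s - 9] != 3*s + 8) ==> data[s - 7] + 2*s == 20) || data[s] != -5
Answer: WP = ((data[s - 9] >= 2*data[3] + 2*s - 1 || data[s - 9] != 3*s + 8) ==> data[s - 7] + 2*s == 20) || data[s] != -5


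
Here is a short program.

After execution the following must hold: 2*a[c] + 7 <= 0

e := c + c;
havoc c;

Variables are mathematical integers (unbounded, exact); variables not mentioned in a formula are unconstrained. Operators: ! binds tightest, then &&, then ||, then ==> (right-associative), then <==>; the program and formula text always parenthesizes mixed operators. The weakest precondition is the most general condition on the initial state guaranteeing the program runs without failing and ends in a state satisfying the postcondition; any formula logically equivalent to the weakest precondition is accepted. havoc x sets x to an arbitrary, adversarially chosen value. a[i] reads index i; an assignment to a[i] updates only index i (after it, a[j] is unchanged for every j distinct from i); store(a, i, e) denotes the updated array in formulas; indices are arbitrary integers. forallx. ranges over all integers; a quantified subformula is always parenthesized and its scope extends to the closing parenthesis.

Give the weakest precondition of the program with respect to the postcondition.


Working backward. After the program, the postcondition 2*a[c] + 7 <= 0 must hold; in canonical form it is 2*a[c] <= -7.
Before havoc c: forall c_1. 2*a[c_1] <= -7
Before e := c + c: forall c_1. 2*a[c_1] <= -7
Answer: WP = forall c_1. 2*a[c_1] <= -7


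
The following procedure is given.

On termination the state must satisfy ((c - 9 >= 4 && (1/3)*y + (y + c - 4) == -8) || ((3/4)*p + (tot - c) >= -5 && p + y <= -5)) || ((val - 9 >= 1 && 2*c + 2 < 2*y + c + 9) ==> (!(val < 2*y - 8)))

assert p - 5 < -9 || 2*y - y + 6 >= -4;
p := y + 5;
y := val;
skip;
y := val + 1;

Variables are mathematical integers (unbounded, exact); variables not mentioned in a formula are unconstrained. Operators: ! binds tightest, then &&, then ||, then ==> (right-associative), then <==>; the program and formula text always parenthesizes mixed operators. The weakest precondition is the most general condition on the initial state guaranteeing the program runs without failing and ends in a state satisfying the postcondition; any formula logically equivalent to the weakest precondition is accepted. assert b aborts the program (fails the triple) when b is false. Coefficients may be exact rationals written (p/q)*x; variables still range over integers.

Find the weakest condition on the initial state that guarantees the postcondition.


Working backward. After the program, the postcondition ((c - 9 >= 4 && (1/3)*y + (y + c - 4) == -8) || ((3/4)*p + (tot - c) >= -5 && p + y <= -5)) || ((val - 9 >= 1 && 2*c + 2 < 2*y + c + 9) ==> (!(val < 2*y - 8))) must hold; in canonical form it is (c >= 13 && c + (4/3)*y == -4) || ((3/4)*p + tot >= c - 5 && p + y <= -5) || ((val >= 10 && c < 2*y + 7) ==> (!(val < 2*y - 8))).
Before y := val + 1: (c >= 13 && c + (4/3)*val == -16/3) || ((3/4)*p + tot >= c - 5 && p + val <= -6) || ((val >= 10 && c < 2*val + 9) ==> (!(val > 6)))
Before skip: (c >= 13 && c + (4/3)*val == -16/3) || ((3/4)*p + tot >= c - 5 && p + val <= -6) || ((val >= 10 && c < 2*val + 9) ==> (!(val > 6)))
Before y := val: (c >= 13 && c + (4/3)*val == -16/3) || ((3/4)*p + tot >= c - 5 && p + val <= -6) || ((val >= 10 && c < 2*val + 9) ==> (!(val > 6)))
Before p := y + 5: (c >= 13 && c + (4/3)*val == -16/3) || (tot + (3/4)*y >= c - 35/4 && val + y <= -11) || ((val >= 10 && c < 2*val + 9) ==> (!(val > 6)))
Before assert p - 5 < -9 || 2*y - y + 6 >= -4: (p < -4 || y >= -10) && ((c >= 13 && c + (4/3)*val == -16/3) || (tot + (3/4)*y >= c - 35/4 && val + y <= -11) || ((val >= 10 && c < 2*val + 9) ==> (!(val > 6))))
Answer: WP = (p < -4 || y >= -10) && ((c >= 13 && c + (4/3)*val == -16/3) || (tot + (3/4)*y >= c - 35/4 && val + y <= -11) || ((val >= 10 && c < 2*val + 9) ==> (!(val > 6))))


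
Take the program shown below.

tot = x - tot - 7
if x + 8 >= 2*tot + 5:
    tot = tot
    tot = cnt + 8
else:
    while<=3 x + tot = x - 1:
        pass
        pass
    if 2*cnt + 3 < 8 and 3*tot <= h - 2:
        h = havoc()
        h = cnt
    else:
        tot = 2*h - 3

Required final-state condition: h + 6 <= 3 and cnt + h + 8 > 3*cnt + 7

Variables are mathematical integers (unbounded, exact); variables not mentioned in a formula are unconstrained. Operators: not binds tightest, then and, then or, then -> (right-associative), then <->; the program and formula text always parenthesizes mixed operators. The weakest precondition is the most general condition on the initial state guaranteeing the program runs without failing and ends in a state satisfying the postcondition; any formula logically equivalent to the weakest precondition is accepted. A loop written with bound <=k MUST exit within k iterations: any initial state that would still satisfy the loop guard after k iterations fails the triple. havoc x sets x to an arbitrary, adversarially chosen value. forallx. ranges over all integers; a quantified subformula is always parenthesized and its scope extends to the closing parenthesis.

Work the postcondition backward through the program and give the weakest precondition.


Working backward. After the program, the postcondition h + 6 <= 3 and cnt + h + 8 > 3*cnt + 7 must hold; in canonical form it is h <= -3 and h > 2*cnt - 1.
Then branch requires h <= -3 and h > 2*cnt - 1; else branch requires (tot = -1 -> ((tot = -1 -> ((tot = -1 -> ((not (tot = -1)) and ((2*cnt < 5 and 3*tot <= h - 2) -> (cnt <= -3 and cnt < 1)) and ((not (2*cnt < 5 and 3*tot <= h - 2)) -> (h <= -3 and h > 2*cnt - 1)))) and ((not (tot = -1)) -> (((2*cnt < 5 and 3*tot <= h - 2) -> (cnt <= -3 and cnt < 1)) and ((not (2*cnt < 5 and 3*tot <= h - 2)) -> (h <= -3 and h > 2*cnt - 1)))))) and ((not (tot = -1)) -> (((2*cnt < 5 and 3*tot <= h - 2) -> (cnt <= -3 and cnt < 1)) and ((not (2*cnt < 5 and 3*tot <= h - 2)) -> (h <= -3 and h > 2*cnt - 1)))))) and ((not (tot = -1)) -> (((2*cnt < 5 and 3*tot <= h - 2) -> (cnt <= -3 and cnt < 1)) and ((not (2*cnt < 5 and 3*tot <= h - 2)) -> (h <= -3 and h > 2*cnt - 1)))).
Before the if: (x >= 2*tot - 3 -> (h <= -3 and h > 2*cnt - 1)) and ((not (x >= 2*tot - 3)) -> ((tot = -1 -> ((tot = -1 -> ((tot = -1 -> ((not (tot = -1)) and ((2*cnt < 5 and 3*tot <= h - 2) -> (cnt <= -3 and cnt < 1)) and ((not (2*cnt < 5 and 3*tot <= h - 2)) -> (h <= -3 and h > 2*cnt - 1)))) and ((not (tot = -1)) -> (((2*cnt < 5 and 3*tot <= h - 2) -> (cnt <= -3 and cnt < 1)) and ((not (2*cnt < 5 and 3*tot <= h - 2)) -> (h <= -3 and h > 2*cnt - 1)))))) and ((not (tot = -1)) -> (((2*cnt < 5 and 3*tot <= h - 2) -> (cnt <= -3 and cnt < 1)) and ((not (2*cnt < 5 and 3*tot <= h - 2)) -> (h <= -3 and h > 2*cnt - 1)))))) and ((not (tot = -1)) -> (((2*cnt < 5 and 3*tot <= h - 2) -> (cnt <= -3 and cnt < 1)) and ((not (2*cnt < 5 and 3*tot <= h - 2)) -> (h <= -3 and h > 2*cnt - 1))))))
Before tot := x - tot - 7: (2*tot >= x - 17 -> (h <= -3 and h > 2*cnt - 1)) and ((not (2*tot >= x - 17)) -> ((x = tot + 6 -> ((x = tot + 6 -> ((x = tot + 6 -> ((not (x = tot + 6)) and ((2*cnt < 5 and 3*x <= h + 3*tot + 19) -> (cnt <= -3 and cnt < 1)) and ((not (2*cnt < 5 and 3*x <= h + 3*tot + 19)) -> (h <= -3 and h > 2*cnt - 1)))) and ((not (x = tot + 6)) -> (((2*cnt < 5 and 3*x <= h + 3*tot + 19) -> (cnt <= -3 and cnt < 1)) and ((not (2*cnt < 5 and 3*x <= h + 3*tot + 19)) -> (h <= -3 and h > 2*cnt - 1)))))) and ((not (x = tot + 6)) -> (((2*cnt < 5 and 3*x <= h + 3*tot + 19) -> (cnt <= -3 and cnt < 1)) and ((not (2*cnt < 5 and 3*x <= h + 3*tot + 19)) -> (h <= -3 and h > 2*cnt - 1)))))) and ((not (x = tot + 6)) -> (((2*cnt < 5 and 3*x <= h + 3*tot + 19) -> (cnt <= -3 and cnt < 1)) and ((not (2*cnt < 5 and 3*x <= h + 3*tot + 19)) -> (h <= -3 and h > 2*cnt - 1))))))
Answer: WP = (2*tot >= x - 17 -> (h <= -3 and h > 2*cnt - 1)) and ((not (2*tot >= x - 17)) -> ((x = tot + 6 -> ((x = tot + 6 -> ((x = tot + 6 -> ((not (x = tot + 6)) and ((2*cnt < 5 and 3*x <= h + 3*tot + 19) -> (cnt <= -3 and cnt < 1)) and ((not (2*cnt < 5 and 3*x <= h + 3*tot + 19)) -> (h <= -3 and h > 2*cnt - 1)))) and ((not (x = tot + 6)) -> (((2*cnt < 5 and 3*x <= h + 3*tot + 19) -> (cnt <= -3 and cnt < 1)) and ((not (2*cnt < 5 and 3*x <= h + 3*tot + 19)) -> (h <= -3 and h > 2*cnt - 1)))))) and ((not (x = tot + 6)) -> (((2*cnt < 5 and 3*x <= h + 3*tot + 19) -> (cnt <= -3 and cnt < 1)) and ((not (2*cnt < 5 and 3*x <= h + 3*tot + 19)) -> (h <= -3 and h > 2*cnt - 1)))))) and ((not (x = tot + 6)) -> (((2*cnt < 5 and 3*x <= h + 3*tot + 19) -> (cnt <= -3 and cnt < 1)) and ((not (2*cnt < 5 and 3*x <= h + 3*tot + 19)) -> (h <= -3 and h > 2*cnt - 1))))))
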